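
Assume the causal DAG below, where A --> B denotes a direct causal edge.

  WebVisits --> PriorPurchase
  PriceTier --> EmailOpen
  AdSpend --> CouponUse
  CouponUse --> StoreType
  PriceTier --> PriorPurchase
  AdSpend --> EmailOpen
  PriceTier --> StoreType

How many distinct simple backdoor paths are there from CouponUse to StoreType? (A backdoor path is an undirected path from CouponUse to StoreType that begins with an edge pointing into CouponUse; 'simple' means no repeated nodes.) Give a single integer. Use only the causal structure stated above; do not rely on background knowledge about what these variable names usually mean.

1

A backdoor path from CouponUse to StoreType is any simple undirected path whose first edge points into CouponUse (i.e. leaves CouponUse via a parent).
Parents of CouponUse: {AdSpend}.
Enumerating:
  P1: CouponUse <- AdSpend -> EmailOpen <- PriceTier -> StoreType
That exhausts the simple backdoor paths. Count: 1.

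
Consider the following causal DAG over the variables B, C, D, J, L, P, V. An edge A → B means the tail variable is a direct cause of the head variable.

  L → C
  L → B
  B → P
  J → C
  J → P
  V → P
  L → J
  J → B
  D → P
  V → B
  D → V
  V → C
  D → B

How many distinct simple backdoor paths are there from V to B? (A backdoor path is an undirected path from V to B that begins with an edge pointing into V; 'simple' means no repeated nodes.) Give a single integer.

A backdoor path from V to B is any simple undirected path whose first edge points into V (i.e. leaves V via a parent).
Parents of V: {D}.
Enumerating:
  P1: V <- D -> B
  P2: V <- D -> P <- J <- L -> B
  P3: V <- D -> P <- J -> B
  P4: V <- D -> P <- J -> C <- L -> B
  P5: V <- D -> P <- B
That exhausts the simple backdoor paths. Count: 5.

5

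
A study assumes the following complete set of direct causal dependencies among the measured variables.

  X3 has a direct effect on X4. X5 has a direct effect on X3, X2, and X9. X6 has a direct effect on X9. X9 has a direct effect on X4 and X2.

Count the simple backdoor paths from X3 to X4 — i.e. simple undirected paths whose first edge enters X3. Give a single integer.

A backdoor path from X3 to X4 is any simple undirected path whose first edge points into X3 (i.e. leaves X3 via a parent).
Parents of X3: {X5}.
Enumerating:
  P1: X3 <- X5 -> X9 -> X4
  P2: X3 <- X5 -> X2 <- X9 -> X4
That exhausts the simple backdoor paths. Count: 2.

2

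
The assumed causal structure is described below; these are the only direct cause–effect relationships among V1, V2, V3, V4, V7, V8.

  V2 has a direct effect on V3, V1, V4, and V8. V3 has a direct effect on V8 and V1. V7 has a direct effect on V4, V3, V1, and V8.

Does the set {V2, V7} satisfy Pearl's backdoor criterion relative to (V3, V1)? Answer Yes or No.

Backdoor paths from V3 to V1 (paths whose first edge points into V3):
  P1: V3 <- V7 -> V4 <- V2 -> V1
  P2: V3 <- V7 -> V1
  P3: V3 <- V7 -> V8 <- V2 -> V1
  P4: V3 <- V2 -> V4 <- V7 -> V1
  P5: V3 <- V2 -> V1
  P6: V3 <- V2 -> V8 <- V7 -> V1
Condition 1 (no descendant of V3 in the set): holds — descendants of V3 are {V1, V8}; none are in {V2, V7}.
Condition 2 (every backdoor path blocked by {V2, V7}):
  P1: blocked at fork node V7 ∈ conditioning set.
  P2: blocked at fork node V7 ∈ conditioning set.
  P3: blocked at fork node V7 ∈ conditioning set.
  P4: blocked at fork node V2 ∈ conditioning set.
  P5: blocked at fork node V2 ∈ conditioning set.
  P6: blocked at fork node V2 ∈ conditioning set.
{V2, V7} satisfies the backdoor criterion.

Yes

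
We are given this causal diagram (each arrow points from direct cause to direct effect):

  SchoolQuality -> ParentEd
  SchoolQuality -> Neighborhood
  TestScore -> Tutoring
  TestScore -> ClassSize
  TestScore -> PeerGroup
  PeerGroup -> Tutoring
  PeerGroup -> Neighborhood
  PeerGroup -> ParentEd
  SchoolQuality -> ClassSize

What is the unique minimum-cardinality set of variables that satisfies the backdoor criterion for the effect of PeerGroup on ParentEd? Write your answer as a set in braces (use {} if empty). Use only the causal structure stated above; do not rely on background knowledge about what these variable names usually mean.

{}

Variables eligible for adjustment (non-descendants of PeerGroup, excluding PeerGroup and ParentEd): {ClassSize, SchoolQuality, TestScore}.
Backdoor paths from PeerGroup to ParentEd:
  P1: PeerGroup <- TestScore -> ClassSize <- SchoolQuality -> ParentEd
Each backdoor path contains an unconditioned collider, so every path is already blocked with the empty conditioning set:
  P1: blocked at collider ClassSize (neither it nor any descendant is in the conditioning set).
The empty set is therefore the unique smallest valid set.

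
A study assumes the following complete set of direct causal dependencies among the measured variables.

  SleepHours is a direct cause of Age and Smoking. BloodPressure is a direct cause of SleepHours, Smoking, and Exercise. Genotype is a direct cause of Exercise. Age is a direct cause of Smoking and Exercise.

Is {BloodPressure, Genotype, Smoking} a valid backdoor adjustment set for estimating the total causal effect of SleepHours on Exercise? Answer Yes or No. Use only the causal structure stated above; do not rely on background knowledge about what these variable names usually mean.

No

Backdoor paths from SleepHours to Exercise (paths whose first edge points into SleepHours):
  P1: SleepHours <- BloodPressure -> Exercise
  P2: SleepHours <- BloodPressure -> Smoking <- Age -> Exercise
Condition 1 (no descendant of SleepHours in the set): FAILS — Smoking is a descendant of SleepHours.
Condition 2 (every backdoor path blocked by {BloodPressure, Genotype, Smoking}):
  P1: blocked at fork node BloodPressure ∈ conditioning set.
  P2: blocked at fork node BloodPressure ∈ conditioning set.
{BloodPressure, Genotype, Smoking} does not satisfy the backdoor criterion.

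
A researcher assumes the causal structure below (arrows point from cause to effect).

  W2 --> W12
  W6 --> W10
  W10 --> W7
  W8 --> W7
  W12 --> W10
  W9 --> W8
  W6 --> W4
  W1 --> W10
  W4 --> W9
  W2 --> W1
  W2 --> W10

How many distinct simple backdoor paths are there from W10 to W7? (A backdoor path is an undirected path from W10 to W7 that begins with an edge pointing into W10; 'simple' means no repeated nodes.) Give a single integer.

A backdoor path from W10 to W7 is any simple undirected path whose first edge points into W10 (i.e. leaves W10 via a parent).
Parents of W10: {W1, W12, W2, W6}.
Enumerating:
  P1: W10 <- W6 -> W4 -> W9 -> W8 -> W7
That exhausts the simple backdoor paths. Count: 1.

1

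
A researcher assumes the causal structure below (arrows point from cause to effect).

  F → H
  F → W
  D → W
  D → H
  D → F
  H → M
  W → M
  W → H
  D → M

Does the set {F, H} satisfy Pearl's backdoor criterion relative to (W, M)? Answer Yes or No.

Backdoor paths from W to M (paths whose first edge points into W):
  P1: W <- D -> F -> H -> M
  P2: W <- D -> H -> M
  P3: W <- D -> M
  P4: W <- F <- D -> H -> M
  P5: W <- F <- D -> M
  P6: W <- F -> H <- D -> M
  P7: W <- F -> H -> M
Condition 1 (no descendant of W in the set): FAILS — H is a descendant of W.
Condition 2 (every backdoor path blocked by {F, H}):
  P1: blocked at chain node F ∈ conditioning set.
  P2: blocked at chain node H ∈ conditioning set.
  P3: open — no interior node is in the conditioning set.
  P4: blocked at chain node F ∈ conditioning set.
  P5: blocked at chain node F ∈ conditioning set.
  P6: blocked at fork node F ∈ conditioning set.
  P7: blocked at fork node F ∈ conditioning set.
{F, H} does not satisfy the backdoor criterion.

No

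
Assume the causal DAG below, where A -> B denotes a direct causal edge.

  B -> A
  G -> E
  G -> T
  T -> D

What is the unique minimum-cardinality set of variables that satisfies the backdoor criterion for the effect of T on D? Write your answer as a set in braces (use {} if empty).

Variables eligible for adjustment (non-descendants of T, excluding T and D): {A, B, E, G}.
Backdoor paths from T to D:
  (none)
With no backdoor paths the empty set already satisfies the criterion, and it is trivially minimal.

{}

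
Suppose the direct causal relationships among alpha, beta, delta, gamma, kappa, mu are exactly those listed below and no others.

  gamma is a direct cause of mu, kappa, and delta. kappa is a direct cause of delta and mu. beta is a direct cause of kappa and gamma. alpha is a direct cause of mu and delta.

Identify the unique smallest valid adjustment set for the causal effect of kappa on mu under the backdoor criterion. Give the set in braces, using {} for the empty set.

{gamma}

Variables eligible for adjustment (non-descendants of kappa, excluding kappa and mu): {alpha, beta, gamma}.
Backdoor paths from kappa to mu:
  P1: kappa <- beta -> gamma -> delta <- alpha -> mu
  P2: kappa <- beta -> gamma -> mu
  P3: kappa <- gamma -> delta <- alpha -> mu
  P4: kappa <- gamma -> mu
The empty set is not sufficient: P2 (kappa <- beta -> gamma -> mu) has no collider blocking it and no conditioned non-collider, so it is open.
Try {gamma}:
  P1: blocked at chain node gamma ∈ conditioning set.
  P2: blocked at chain node gamma ∈ conditioning set.
  P3: blocked at fork node gamma ∈ conditioning set.
  P4: blocked at fork node gamma ∈ conditioning set.
{gamma} contains no descendant of kappa and blocks every backdoor path.
No other singleton works — e.g. {beta} leaves P4 open — so {gamma} is the unique smallest valid adjustment set.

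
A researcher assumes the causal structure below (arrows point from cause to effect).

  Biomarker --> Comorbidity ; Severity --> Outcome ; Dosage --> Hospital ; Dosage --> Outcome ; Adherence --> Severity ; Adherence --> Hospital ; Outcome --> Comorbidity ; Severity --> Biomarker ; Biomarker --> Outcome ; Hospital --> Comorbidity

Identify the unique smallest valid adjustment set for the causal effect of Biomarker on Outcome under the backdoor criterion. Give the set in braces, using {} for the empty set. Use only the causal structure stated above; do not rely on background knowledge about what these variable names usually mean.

{Severity}

Variables eligible for adjustment (non-descendants of Biomarker, excluding Biomarker and Outcome): {Adherence, Dosage, Hospital, Severity}.
Backdoor paths from Biomarker to Outcome:
  P1: Biomarker <- Severity <- Adherence -> Hospital <- Dosage -> Outcome
  P2: Biomarker <- Severity <- Adherence -> Hospital -> Comorbidity <- Outcome
  P3: Biomarker <- Severity -> Outcome
The empty set is not sufficient: P3 (Biomarker <- Severity -> Outcome) has no collider blocking it and no conditioned non-collider, so it is open.
Try {Severity}:
  P1: blocked at chain node Severity ∈ conditioning set.
  P2: blocked at chain node Severity ∈ conditioning set.
  P3: blocked at fork node Severity ∈ conditioning set.
{Severity} contains no descendant of Biomarker and blocks every backdoor path.
No other singleton works — e.g. {Adherence} leaves P3 open — so {Severity} is the unique smallest valid adjustment set.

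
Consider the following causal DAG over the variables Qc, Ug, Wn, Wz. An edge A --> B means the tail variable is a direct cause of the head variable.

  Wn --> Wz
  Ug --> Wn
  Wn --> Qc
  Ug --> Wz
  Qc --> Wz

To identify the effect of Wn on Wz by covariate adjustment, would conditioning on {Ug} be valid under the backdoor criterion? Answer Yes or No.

Yes

Backdoor paths from Wn to Wz (paths whose first edge points into Wn):
  P1: Wn <- Ug -> Wz
Condition 1 (no descendant of Wn in the set): holds — descendants of Wn are {Qc, Wz}; none are in {Ug}.
Condition 2 (every backdoor path blocked by {Ug}):
  P1: blocked at fork node Ug ∈ conditioning set.
{Ug} satisfies the backdoor criterion.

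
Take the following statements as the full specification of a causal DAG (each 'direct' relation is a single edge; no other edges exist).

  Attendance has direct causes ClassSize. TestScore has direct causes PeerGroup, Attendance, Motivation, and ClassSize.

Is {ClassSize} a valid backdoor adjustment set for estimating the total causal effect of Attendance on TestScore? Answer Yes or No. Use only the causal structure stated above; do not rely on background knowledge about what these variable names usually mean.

Backdoor paths from Attendance to TestScore (paths whose first edge points into Attendance):
  P1: Attendance <- ClassSize -> TestScore
Condition 1 (no descendant of Attendance in the set): holds — descendants of Attendance are {TestScore}; none are in {ClassSize}.
Condition 2 (every backdoor path blocked by {ClassSize}):
  P1: blocked at fork node ClassSize ∈ conditioning set.
{ClassSize} satisfies the backdoor criterion.

Yes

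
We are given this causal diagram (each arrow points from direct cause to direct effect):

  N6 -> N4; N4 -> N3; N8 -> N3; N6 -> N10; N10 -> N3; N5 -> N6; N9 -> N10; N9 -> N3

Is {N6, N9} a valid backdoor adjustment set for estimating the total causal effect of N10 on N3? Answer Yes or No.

Backdoor paths from N10 to N3 (paths whose first edge points into N10):
  P1: N10 <- N6 -> N4 -> N3
  P2: N10 <- N9 -> N3
Condition 1 (no descendant of N10 in the set): holds — descendants of N10 are {N3}; none are in {N6, N9}.
Condition 2 (every backdoor path blocked by {N6, N9}):
  P1: blocked at fork node N6 ∈ conditioning set.
  P2: blocked at fork node N9 ∈ conditioning set.
{N6, N9} satisfies the backdoor criterion.

Yes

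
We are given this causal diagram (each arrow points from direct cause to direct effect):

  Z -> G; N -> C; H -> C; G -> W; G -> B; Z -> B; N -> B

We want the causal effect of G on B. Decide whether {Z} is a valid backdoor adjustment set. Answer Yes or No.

Yes

Backdoor paths from G to B (paths whose first edge points into G):
  P1: G <- Z -> B
Condition 1 (no descendant of G in the set): holds — descendants of G are {B, W}; none are in {Z}.
Condition 2 (every backdoor path blocked by {Z}):
  P1: blocked at fork node Z ∈ conditioning set.
{Z} satisfies the backdoor criterion.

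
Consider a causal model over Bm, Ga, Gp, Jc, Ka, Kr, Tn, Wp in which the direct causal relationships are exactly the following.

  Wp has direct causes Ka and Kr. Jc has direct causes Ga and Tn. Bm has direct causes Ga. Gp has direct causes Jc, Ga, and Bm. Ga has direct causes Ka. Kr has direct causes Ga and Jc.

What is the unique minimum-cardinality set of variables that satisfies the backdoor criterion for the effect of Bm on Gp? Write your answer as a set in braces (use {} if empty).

Variables eligible for adjustment (non-descendants of Bm, excluding Bm and Gp): {Ga, Jc, Ka, Kr, Tn, Wp}.
Backdoor paths from Bm to Gp:
  P1: Bm <- Ga <- Ka -> Wp <- Kr <- Jc -> Gp
  P2: Bm <- Ga -> Jc -> Gp
  P3: Bm <- Ga -> Gp
  P4: Bm <- Ga -> Kr <- Jc -> Gp
The empty set is not sufficient: P2 (Bm <- Ga -> Jc -> Gp) has no collider blocking it and no conditioned non-collider, so it is open.
Try {Ga}:
  P1: blocked at chain node Ga ∈ conditioning set.
  P2: blocked at fork node Ga ∈ conditioning set.
  P3: blocked at fork node Ga ∈ conditioning set.
  P4: blocked at fork node Ga ∈ conditioning set.
{Ga} contains no descendant of Bm and blocks every backdoor path.
No other singleton works — e.g. {Ka} leaves P2 open — so {Ga} is the unique smallest valid adjustment set.

{Ga}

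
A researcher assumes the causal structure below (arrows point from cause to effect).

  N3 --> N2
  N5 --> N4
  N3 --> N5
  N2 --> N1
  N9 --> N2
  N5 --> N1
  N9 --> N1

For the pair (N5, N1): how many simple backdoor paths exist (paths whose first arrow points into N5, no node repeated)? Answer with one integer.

A backdoor path from N5 to N1 is any simple undirected path whose first edge points into N5 (i.e. leaves N5 via a parent).
Parents of N5: {N3}.
Enumerating:
  P1: N5 <- N3 -> N2 <- N9 -> N1
  P2: N5 <- N3 -> N2 -> N1
That exhausts the simple backdoor paths. Count: 2.

2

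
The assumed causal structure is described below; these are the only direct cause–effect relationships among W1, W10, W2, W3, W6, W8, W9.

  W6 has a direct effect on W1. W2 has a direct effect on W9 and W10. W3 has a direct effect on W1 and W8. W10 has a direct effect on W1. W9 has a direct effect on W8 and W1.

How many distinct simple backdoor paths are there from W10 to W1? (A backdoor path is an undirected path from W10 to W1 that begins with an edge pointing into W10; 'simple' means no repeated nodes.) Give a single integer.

A backdoor path from W10 to W1 is any simple undirected path whose first edge points into W10 (i.e. leaves W10 via a parent).
Parents of W10: {W2}.
Enumerating:
  P1: W10 <- W2 -> W9 -> W8 <- W3 -> W1
  P2: W10 <- W2 -> W9 -> W1
That exhausts the simple backdoor paths. Count: 2.

2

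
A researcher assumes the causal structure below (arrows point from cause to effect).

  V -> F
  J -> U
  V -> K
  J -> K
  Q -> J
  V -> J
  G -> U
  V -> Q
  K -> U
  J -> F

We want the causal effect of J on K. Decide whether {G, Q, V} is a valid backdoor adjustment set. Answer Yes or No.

Yes

Backdoor paths from J to K (paths whose first edge points into J):
  P1: J <- V -> K
  P2: J <- Q <- V -> K
Condition 1 (no descendant of J in the set): holds — descendants of J are {F, K, U}; none are in {G, Q, V}.
Condition 2 (every backdoor path blocked by {G, Q, V}):
  P1: blocked at fork node V ∈ conditioning set.
  P2: blocked at chain node Q ∈ conditioning set.
{G, Q, V} satisfies the backdoor criterion.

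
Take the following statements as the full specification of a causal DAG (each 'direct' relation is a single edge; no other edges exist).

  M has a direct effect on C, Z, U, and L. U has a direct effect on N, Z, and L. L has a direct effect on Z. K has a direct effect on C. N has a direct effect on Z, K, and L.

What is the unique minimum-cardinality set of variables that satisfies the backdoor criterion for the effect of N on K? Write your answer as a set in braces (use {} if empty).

{}

Variables eligible for adjustment (non-descendants of N, excluding N and K): {M, U}.
Backdoor paths from N to K:
  P1: N <- U <- M -> C <- K
  P2: N <- U -> L <- M -> C <- K
  P3: N <- U -> L -> Z <- M -> C <- K
  P4: N <- U -> Z <- M -> C <- K
  P5: N <- U -> Z <- L <- M -> C <- K
Each backdoor path contains an unconditioned collider, so every path is already blocked with the empty conditioning set:
  P1: blocked at collider C (neither it nor any descendant is in the conditioning set).
  P2: blocked at collider L (neither it nor any descendant is in the conditioning set).
  P3: blocked at collider Z (neither it nor any descendant is in the conditioning set).
  P4: blocked at collider Z (neither it nor any descendant is in the conditioning set).
  P5: blocked at collider Z (neither it nor any descendant is in the conditioning set).
The empty set is therefore the unique smallest valid set.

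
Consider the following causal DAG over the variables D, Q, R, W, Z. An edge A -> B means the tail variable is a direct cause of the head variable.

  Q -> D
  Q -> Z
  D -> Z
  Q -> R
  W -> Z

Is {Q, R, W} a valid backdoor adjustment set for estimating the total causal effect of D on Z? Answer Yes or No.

Backdoor paths from D to Z (paths whose first edge points into D):
  P1: D <- Q -> Z
Condition 1 (no descendant of D in the set): holds — descendants of D are {Z}; none are in {Q, R, W}.
Condition 2 (every backdoor path blocked by {Q, R, W}):
  P1: blocked at fork node Q ∈ conditioning set.
{Q, R, W} satisfies the backdoor criterion.

Yes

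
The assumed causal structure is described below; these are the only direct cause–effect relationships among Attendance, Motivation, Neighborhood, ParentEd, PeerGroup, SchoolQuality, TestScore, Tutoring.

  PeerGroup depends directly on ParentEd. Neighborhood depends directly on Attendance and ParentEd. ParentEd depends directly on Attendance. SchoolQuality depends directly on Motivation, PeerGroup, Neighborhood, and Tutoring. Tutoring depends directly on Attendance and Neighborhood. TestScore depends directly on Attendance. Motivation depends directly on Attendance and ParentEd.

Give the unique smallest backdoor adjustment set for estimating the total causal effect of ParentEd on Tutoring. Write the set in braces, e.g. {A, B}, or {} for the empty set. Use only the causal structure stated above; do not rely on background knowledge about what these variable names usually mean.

Variables eligible for adjustment (non-descendants of ParentEd, excluding ParentEd and Tutoring): {Attendance, TestScore}.
Backdoor paths from ParentEd to Tutoring:
  P1: ParentEd <- Attendance -> Neighborhood -> Tutoring
  P2: ParentEd <- Attendance -> Neighborhood -> SchoolQuality <- Tutoring
  P3: ParentEd <- Attendance -> Tutoring
  P4: ParentEd <- Attendance -> Motivation -> SchoolQuality <- Neighborhood -> Tutoring
  P5: ParentEd <- Attendance -> Motivation -> SchoolQuality <- Tutoring
The empty set is not sufficient: P1 (ParentEd <- Attendance -> Neighborhood -> Tutoring) has no collider blocking it and no conditioned non-collider, so it is open.
Try {Attendance}:
  P1: blocked at fork node Attendance ∈ conditioning set.
  P2: blocked at fork node Attendance ∈ conditioning set.
  P3: blocked at fork node Attendance ∈ conditioning set.
  P4: blocked at fork node Attendance ∈ conditioning set.
  P5: blocked at fork node Attendance ∈ conditioning set.
{Attendance} contains no descendant of ParentEd and blocks every backdoor path.
No other singleton works — e.g. {TestScore} leaves P1 open — so {Attendance} is the unique smallest valid adjustment set.

{Attendance}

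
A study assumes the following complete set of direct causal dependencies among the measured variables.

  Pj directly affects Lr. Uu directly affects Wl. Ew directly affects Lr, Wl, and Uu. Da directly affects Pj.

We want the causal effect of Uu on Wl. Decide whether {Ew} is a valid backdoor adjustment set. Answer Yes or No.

Yes

Backdoor paths from Uu to Wl (paths whose first edge points into Uu):
  P1: Uu <- Ew -> Wl
Condition 1 (no descendant of Uu in the set): holds — descendants of Uu are {Wl}; none are in {Ew}.
Condition 2 (every backdoor path blocked by {Ew}):
  P1: blocked at fork node Ew ∈ conditioning set.
{Ew} satisfies the backdoor criterion.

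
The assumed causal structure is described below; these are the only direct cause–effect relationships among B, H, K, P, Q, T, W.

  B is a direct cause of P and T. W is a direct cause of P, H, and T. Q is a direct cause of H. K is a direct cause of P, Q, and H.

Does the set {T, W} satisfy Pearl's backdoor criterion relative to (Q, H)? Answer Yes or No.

No

Backdoor paths from Q to H (paths whose first edge points into Q):
  P1: Q <- K -> P <- B -> T <- W -> H
  P2: Q <- K -> P <- W -> H
  P3: Q <- K -> H
Condition 1 (no descendant of Q in the set): holds — descendants of Q are {H}; none are in {T, W}.
Condition 2 (every backdoor path blocked by {T, W}):
  P1: blocked at collider P (neither it nor any descendant is in the conditioning set).
  P2: blocked at collider P (neither it nor any descendant is in the conditioning set).
  P3: open — no interior node is in the conditioning set.
{T, W} does not satisfy the backdoor criterion.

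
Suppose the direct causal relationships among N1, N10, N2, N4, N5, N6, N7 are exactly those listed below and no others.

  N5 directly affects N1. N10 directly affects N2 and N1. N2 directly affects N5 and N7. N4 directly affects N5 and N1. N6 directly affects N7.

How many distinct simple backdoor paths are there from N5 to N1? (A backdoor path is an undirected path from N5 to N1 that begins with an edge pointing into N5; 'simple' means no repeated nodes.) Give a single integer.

2

A backdoor path from N5 to N1 is any simple undirected path whose first edge points into N5 (i.e. leaves N5 via a parent).
Parents of N5: {N2, N4}.
Enumerating:
  P1: N5 <- N4 -> N1
  P2: N5 <- N2 <- N10 -> N1
That exhausts the simple backdoor paths. Count: 2.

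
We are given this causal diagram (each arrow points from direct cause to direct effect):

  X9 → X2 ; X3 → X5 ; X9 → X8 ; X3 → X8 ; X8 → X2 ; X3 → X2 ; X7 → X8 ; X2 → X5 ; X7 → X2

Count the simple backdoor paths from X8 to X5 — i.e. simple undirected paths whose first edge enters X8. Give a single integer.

A backdoor path from X8 to X5 is any simple undirected path whose first edge points into X8 (i.e. leaves X8 via a parent).
Parents of X8: {X3, X7, X9}.
Enumerating:
  P1: X8 <- X7 -> X2 <- X3 -> X5
  P2: X8 <- X7 -> X2 -> X5
  P3: X8 <- X9 -> X2 <- X3 -> X5
  P4: X8 <- X9 -> X2 -> X5
  P5: X8 <- X3 -> X2 -> X5
  P6: X8 <- X3 -> X5
That exhausts the simple backdoor paths. Count: 6.

6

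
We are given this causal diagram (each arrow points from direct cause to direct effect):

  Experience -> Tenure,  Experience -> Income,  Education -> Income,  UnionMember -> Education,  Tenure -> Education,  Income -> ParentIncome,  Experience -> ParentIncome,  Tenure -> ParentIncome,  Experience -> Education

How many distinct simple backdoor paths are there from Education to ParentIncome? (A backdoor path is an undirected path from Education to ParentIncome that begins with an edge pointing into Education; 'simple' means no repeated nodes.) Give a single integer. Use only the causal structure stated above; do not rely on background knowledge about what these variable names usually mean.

6

A backdoor path from Education to ParentIncome is any simple undirected path whose first edge points into Education (i.e. leaves Education via a parent).
Parents of Education: {Experience, Tenure, UnionMember}.
Enumerating:
  P1: Education <- Experience -> Tenure -> ParentIncome
  P2: Education <- Experience -> Income -> ParentIncome
  P3: Education <- Experience -> ParentIncome
  P4: Education <- Tenure <- Experience -> Income -> ParentIncome
  P5: Education <- Tenure <- Experience -> ParentIncome
  P6: Education <- Tenure -> ParentIncome
That exhausts the simple backdoor paths. Count: 6.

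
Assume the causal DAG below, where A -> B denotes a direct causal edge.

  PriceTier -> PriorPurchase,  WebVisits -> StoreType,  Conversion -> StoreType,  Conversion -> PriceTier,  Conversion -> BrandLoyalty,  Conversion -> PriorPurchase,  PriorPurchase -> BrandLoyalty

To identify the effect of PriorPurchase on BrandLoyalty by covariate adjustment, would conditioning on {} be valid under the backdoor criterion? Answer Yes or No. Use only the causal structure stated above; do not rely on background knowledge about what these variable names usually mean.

No

Backdoor paths from PriorPurchase to BrandLoyalty (paths whose first edge points into PriorPurchase):
  P1: PriorPurchase <- Conversion -> BrandLoyalty
  P2: PriorPurchase <- PriceTier <- Conversion -> BrandLoyalty
Condition 1 (no descendant of PriorPurchase in the set): holds — descendants of PriorPurchase are {BrandLoyalty}; none are in {}.
Condition 2 (every backdoor path blocked by {}):
  P1: open — no interior node is in the conditioning set.
  P2: open — no interior node is in the conditioning set.
{} does not satisfy the backdoor criterion.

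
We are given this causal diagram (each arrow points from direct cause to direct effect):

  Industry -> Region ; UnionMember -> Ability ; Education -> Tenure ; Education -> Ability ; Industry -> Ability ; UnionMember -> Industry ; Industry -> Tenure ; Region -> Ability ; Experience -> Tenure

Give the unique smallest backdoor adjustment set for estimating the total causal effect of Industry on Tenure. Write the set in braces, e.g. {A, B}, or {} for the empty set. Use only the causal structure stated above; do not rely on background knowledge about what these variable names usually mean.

{}

Variables eligible for adjustment (non-descendants of Industry, excluding Industry and Tenure): {Education, Experience, UnionMember}.
Backdoor paths from Industry to Tenure:
  P1: Industry <- UnionMember -> Ability <- Education -> Tenure
Each backdoor path contains an unconditioned collider, so every path is already blocked with the empty conditioning set:
  P1: blocked at collider Ability (neither it nor any descendant is in the conditioning set).
The empty set is therefore the unique smallest valid set.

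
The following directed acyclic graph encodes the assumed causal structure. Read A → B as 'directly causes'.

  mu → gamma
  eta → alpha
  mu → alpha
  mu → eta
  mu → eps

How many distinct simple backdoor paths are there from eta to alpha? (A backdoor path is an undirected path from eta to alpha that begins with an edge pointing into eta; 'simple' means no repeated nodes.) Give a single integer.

A backdoor path from eta to alpha is any simple undirected path whose first edge points into eta (i.e. leaves eta via a parent).
Parents of eta: {mu}.
Enumerating:
  P1: eta <- mu -> alpha
That exhausts the simple backdoor paths. Count: 1.

1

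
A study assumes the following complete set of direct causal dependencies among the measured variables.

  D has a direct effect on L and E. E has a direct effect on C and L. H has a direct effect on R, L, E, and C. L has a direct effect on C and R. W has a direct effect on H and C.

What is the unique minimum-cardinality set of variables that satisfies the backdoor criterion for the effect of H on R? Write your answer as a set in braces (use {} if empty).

Variables eligible for adjustment (non-descendants of H, excluding H and R): {D, W}.
Backdoor paths from H to R:
  P1: H <- W -> C <- E <- D -> L -> R
  P2: H <- W -> C <- E -> L -> R
  P3: H <- W -> C <- L -> R
Each backdoor path contains an unconditioned collider, so every path is already blocked with the empty conditioning set:
  P1: blocked at collider C (neither it nor any descendant is in the conditioning set).
  P2: blocked at collider C (neither it nor any descendant is in the conditioning set).
  P3: blocked at collider C (neither it nor any descendant is in the conditioning set).
The empty set is therefore the unique smallest valid set.

{}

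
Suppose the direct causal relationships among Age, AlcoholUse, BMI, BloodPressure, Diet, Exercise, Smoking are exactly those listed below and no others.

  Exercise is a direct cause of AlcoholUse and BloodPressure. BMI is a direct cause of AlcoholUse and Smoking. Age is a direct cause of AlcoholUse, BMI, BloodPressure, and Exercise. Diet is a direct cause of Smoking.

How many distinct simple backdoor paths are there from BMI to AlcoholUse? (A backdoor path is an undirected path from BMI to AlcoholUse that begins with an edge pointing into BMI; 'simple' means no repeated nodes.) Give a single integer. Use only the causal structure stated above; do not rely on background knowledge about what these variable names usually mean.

3

A backdoor path from BMI to AlcoholUse is any simple undirected path whose first edge points into BMI (i.e. leaves BMI via a parent).
Parents of BMI: {Age}.
Enumerating:
  P1: BMI <- Age -> Exercise -> AlcoholUse
  P2: BMI <- Age -> BloodPressure <- Exercise -> AlcoholUse
  P3: BMI <- Age -> AlcoholUse
That exhausts the simple backdoor paths. Count: 3.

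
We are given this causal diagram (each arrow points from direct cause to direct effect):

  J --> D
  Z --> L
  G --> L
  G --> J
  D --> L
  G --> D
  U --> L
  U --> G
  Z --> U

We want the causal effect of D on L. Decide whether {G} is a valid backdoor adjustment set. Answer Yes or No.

Yes

Backdoor paths from D to L (paths whose first edge points into D):
  P1: D <- G <- U <- Z -> L
  P2: D <- G <- U -> L
  P3: D <- G -> L
  P4: D <- J <- G <- U <- Z -> L
  P5: D <- J <- G <- U -> L
  P6: D <- J <- G -> L
Condition 1 (no descendant of D in the set): holds — descendants of D are {L}; none are in {G}.
Condition 2 (every backdoor path blocked by {G}):
  P1: blocked at chain node G ∈ conditioning set.
  P2: blocked at chain node G ∈ conditioning set.
  P3: blocked at fork node G ∈ conditioning set.
  P4: blocked at chain node G ∈ conditioning set.
  P5: blocked at chain node G ∈ conditioning set.
  P6: blocked at fork node G ∈ conditioning set.
{G} satisfies the backdoor criterion.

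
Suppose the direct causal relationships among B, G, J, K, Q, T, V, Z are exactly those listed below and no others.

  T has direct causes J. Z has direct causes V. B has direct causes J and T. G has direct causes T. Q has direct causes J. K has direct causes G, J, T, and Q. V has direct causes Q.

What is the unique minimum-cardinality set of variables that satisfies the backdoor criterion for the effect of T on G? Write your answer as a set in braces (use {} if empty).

{}

Variables eligible for adjustment (non-descendants of T, excluding T and G): {J, Q, V, Z}.
Backdoor paths from T to G:
  P1: T <- J -> Q -> K <- G
  P2: T <- J -> K <- G
Each backdoor path contains an unconditioned collider, so every path is already blocked with the empty conditioning set:
  P1: blocked at collider K (neither it nor any descendant is in the conditioning set).
  P2: blocked at collider K (neither it nor any descendant is in the conditioning set).
The empty set is therefore the unique smallest valid set.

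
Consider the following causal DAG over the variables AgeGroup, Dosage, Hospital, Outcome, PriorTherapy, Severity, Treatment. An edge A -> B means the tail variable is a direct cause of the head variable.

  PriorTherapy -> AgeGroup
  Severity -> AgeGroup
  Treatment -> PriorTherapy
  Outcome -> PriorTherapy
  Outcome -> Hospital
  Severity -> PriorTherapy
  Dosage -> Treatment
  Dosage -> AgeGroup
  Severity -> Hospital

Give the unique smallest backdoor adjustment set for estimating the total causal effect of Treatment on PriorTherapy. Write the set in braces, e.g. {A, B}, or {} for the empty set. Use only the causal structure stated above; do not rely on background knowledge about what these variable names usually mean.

Variables eligible for adjustment (non-descendants of Treatment, excluding Treatment and PriorTherapy): {Dosage, Hospital, Outcome, Severity}.
Backdoor paths from Treatment to PriorTherapy:
  P1: Treatment <- Dosage -> AgeGroup <- Severity -> PriorTherapy
  P2: Treatment <- Dosage -> AgeGroup <- Severity -> Hospital <- Outcome -> PriorTherapy
  P3: Treatment <- Dosage -> AgeGroup <- PriorTherapy
Each backdoor path contains an unconditioned collider, so every path is already blocked with the empty conditioning set:
  P1: blocked at collider AgeGroup (neither it nor any descendant is in the conditioning set).
  P2: blocked at collider AgeGroup (neither it nor any descendant is in the conditioning set).
  P3: blocked at collider AgeGroup (neither it nor any descendant is in the conditioning set).
The empty set is therefore the unique smallest valid set.

{}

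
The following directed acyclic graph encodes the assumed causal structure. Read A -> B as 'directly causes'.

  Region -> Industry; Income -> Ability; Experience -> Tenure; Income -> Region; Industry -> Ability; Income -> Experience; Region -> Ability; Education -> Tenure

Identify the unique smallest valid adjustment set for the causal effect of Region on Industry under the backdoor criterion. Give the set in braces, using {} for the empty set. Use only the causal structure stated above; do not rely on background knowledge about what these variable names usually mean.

{}

Variables eligible for adjustment (non-descendants of Region, excluding Region and Industry): {Education, Experience, Income, Tenure}.
Backdoor paths from Region to Industry:
  P1: Region <- Income -> Ability <- Industry
Each backdoor path contains an unconditioned collider, so every path is already blocked with the empty conditioning set:
  P1: blocked at collider Ability (neither it nor any descendant is in the conditioning set).
The empty set is therefore the unique smallest valid set.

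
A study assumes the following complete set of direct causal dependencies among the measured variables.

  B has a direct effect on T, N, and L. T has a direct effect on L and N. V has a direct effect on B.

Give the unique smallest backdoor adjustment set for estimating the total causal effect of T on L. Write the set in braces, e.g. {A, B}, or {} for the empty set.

Variables eligible for adjustment (non-descendants of T, excluding T and L): {B, V}.
Backdoor paths from T to L:
  P1: T <- B -> L
The empty set is not sufficient: P1 (T <- B -> L) has no collider blocking it and no conditioned non-collider, so it is open.
Try {B}:
  P1: blocked at fork node B ∈ conditioning set.
{B} contains no descendant of T and blocks every backdoor path.
No other singleton works — e.g. {V} leaves P1 open — so {B} is the unique smallest valid adjustment set.

{B}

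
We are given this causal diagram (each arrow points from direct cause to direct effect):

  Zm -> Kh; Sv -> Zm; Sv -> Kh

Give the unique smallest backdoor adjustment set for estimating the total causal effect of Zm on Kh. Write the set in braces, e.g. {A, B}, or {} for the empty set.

Variables eligible for adjustment (non-descendants of Zm, excluding Zm and Kh): {Sv}.
Backdoor paths from Zm to Kh:
  P1: Zm <- Sv -> Kh
The empty set is not sufficient: P1 (Zm <- Sv -> Kh) has no collider blocking it and no conditioned non-collider, so it is open.
Try {Sv}:
  P1: blocked at fork node Sv ∈ conditioning set.
{Sv} contains no descendant of Zm and blocks every backdoor path.
{Sv} is the unique smallest valid adjustment set.

{Sv}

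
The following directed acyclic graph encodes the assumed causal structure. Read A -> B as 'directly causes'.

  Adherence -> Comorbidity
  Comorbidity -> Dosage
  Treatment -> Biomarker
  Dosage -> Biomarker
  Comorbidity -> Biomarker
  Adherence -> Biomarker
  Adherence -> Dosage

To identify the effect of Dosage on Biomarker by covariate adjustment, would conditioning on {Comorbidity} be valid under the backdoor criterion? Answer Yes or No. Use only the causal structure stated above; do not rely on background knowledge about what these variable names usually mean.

Backdoor paths from Dosage to Biomarker (paths whose first edge points into Dosage):
  P1: Dosage <- Adherence -> Comorbidity -> Biomarker
  P2: Dosage <- Adherence -> Biomarker
  P3: Dosage <- Comorbidity <- Adherence -> Biomarker
  P4: Dosage <- Comorbidity -> Biomarker
Condition 1 (no descendant of Dosage in the set): holds — descendants of Dosage are {Biomarker}; none are in {Comorbidity}.
Condition 2 (every backdoor path blocked by {Comorbidity}):
  P1: blocked at chain node Comorbidity ∈ conditioning set.
  P2: open — no interior node is in the conditioning set.
  P3: blocked at chain node Comorbidity ∈ conditioning set.
  P4: blocked at fork node Comorbidity ∈ conditioning set.
{Comorbidity} does not satisfy the backdoor criterion.

No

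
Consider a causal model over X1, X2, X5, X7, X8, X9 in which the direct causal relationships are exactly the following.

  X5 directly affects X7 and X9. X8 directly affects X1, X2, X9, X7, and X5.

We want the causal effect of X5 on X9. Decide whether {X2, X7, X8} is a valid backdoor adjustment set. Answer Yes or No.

No

Backdoor paths from X5 to X9 (paths whose first edge points into X5):
  P1: X5 <- X8 -> X9
Condition 1 (no descendant of X5 in the set): FAILS — X7 is a descendant of X5.
Condition 2 (every backdoor path blocked by {X2, X7, X8}):
  P1: blocked at fork node X8 ∈ conditioning set.
{X2, X7, X8} does not satisfy the backdoor criterion.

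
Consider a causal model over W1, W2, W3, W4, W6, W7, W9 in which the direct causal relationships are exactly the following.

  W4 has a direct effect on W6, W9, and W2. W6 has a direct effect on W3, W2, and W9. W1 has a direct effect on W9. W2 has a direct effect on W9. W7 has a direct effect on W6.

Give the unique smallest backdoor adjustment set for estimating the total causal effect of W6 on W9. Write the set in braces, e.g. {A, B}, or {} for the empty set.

{W4}

Variables eligible for adjustment (non-descendants of W6, excluding W6 and W9): {W1, W4, W7}.
Backdoor paths from W6 to W9:
  P1: W6 <- W4 -> W2 -> W9
  P2: W6 <- W4 -> W9
The empty set is not sufficient: P1 (W6 <- W4 -> W2 -> W9) has no collider blocking it and no conditioned non-collider, so it is open.
Try {W4}:
  P1: blocked at fork node W4 ∈ conditioning set.
  P2: blocked at fork node W4 ∈ conditioning set.
{W4} contains no descendant of W6 and blocks every backdoor path.
No other singleton works — e.g. {W1} leaves P1 open — so {W4} is the unique smallest valid adjustment set.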